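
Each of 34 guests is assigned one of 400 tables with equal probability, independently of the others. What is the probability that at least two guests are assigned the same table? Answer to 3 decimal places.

0.764

It's easier to compute the probability that all 34 are distinct.
P(all distinct) = 400/400 · 399/400 · ··· · 367/400 ≈ 0.236.
So the probability of at least one match is 1 − 0.236 = 0.764.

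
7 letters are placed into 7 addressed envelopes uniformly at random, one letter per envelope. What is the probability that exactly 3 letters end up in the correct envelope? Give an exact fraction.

1/16

Choose which 3 of the 7 are fixed: C(7,3) = 35 ways.
The remaining 4 must have no fixed point: D(4) = 9.
P = 35·9/5040 = 1/16.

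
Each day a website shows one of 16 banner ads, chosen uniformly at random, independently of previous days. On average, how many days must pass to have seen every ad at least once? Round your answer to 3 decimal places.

After i distinct types are collected, each trial gives a new one with probability (16−i)/16, so the expected wait for the next new type is 16/(16−i).
E = 16/16 + 16/15 + 16/14 + 16/13 + 16/12 + 16/11 + 16/10 + 16/9 + 16/8 + 16/7 + 16/6 + 16/5 + 16/4 + 16/3 + 16/2 + 16/1 = 2436559/45045 ≈ 54.092.

54.092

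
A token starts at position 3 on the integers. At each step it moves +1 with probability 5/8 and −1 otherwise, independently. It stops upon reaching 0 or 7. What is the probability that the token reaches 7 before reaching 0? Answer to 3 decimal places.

Let r = q/p = (3/8)/(5/8) = 3/5. The recurrence P(i) = p·P(i+1) + q·P(i−1) with P(0)=0, P(7)=1 gives P(i) = (1 − r^i)/(1 − r^7).
P(3) = (1 − (3/5)^3) / (1 − (3/5)^7) = 30625/37969 ≈ 0.807.

0.807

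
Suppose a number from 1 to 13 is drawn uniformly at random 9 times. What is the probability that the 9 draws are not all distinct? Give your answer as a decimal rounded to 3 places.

P(all 9 different) = 13/13 · 12/13 · ··· · 5/13 ≈ 0.024.
P(at least two equal) = 1 − 0.024 = 0.976.

0.976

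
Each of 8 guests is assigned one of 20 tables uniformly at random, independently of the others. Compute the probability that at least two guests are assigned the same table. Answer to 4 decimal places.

It's easier to compute the probability that all 8 are distinct.
P(all distinct) = 20/20 · 19/20 · ··· · 13/20 ≈ 0.1984.
So the probability of at least one match is 1 − 0.1984 = 0.8016.

0.8016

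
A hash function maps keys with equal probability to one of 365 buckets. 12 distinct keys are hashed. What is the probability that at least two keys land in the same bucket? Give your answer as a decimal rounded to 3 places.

0.167

It's easier to compute the probability that all 12 are distinct.
P(all distinct) = 365/365 · 364/365 · ··· · 354/365 ≈ 0.833.
So the probability of at least one match is 1 − 0.833 = 0.167.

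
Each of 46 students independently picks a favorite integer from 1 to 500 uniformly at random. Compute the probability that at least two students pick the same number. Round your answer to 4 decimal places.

0.8819

It's easier to compute the probability that all 46 are distinct.
P(all distinct) = 500/500 · 499/500 · ··· · 455/500 ≈ 0.1181.
So the probability of at least one match is 1 − 0.1181 = 0.8819.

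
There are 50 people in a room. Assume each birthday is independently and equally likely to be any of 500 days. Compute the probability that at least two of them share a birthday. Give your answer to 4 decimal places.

0.9207

It's easier to compute the probability that all 50 are distinct.
P(all distinct) = 500/500 · 499/500 · ··· · 451/500 ≈ 0.0793.
So the probability of at least one match is 1 − 0.0793 = 0.9207.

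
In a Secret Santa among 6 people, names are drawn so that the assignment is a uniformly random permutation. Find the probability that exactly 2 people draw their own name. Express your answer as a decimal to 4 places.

Choose which 2 of the 6 are fixed: C(6,2) = 15 ways.
The remaining 4 must have no fixed point: D(4) = 9.
P = 15·9/720 = 3/16 ≈ 0.1875.

0.1875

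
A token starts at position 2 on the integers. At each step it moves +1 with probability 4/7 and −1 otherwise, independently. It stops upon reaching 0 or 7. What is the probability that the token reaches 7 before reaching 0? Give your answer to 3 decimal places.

Let r = q/p = (3/7)/(4/7) = 3/4. The recurrence P(i) = p·P(i+1) + q·P(i−1) with P(0)=0, P(7)=1 gives P(i) = (1 − r^i)/(1 − r^7).
P(2) = (1 − (3/4)^2) / (1 − (3/4)^7) = 7168/14197 ≈ 0.505.

0.505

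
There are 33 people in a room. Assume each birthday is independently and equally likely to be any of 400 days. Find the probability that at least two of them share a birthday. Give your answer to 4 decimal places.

0.7426

It's easier to compute the probability that all 33 are distinct.
P(all distinct) = 400/400 · 399/400 · ··· · 368/400 ≈ 0.2574.
So the probability of at least one match is 1 − 0.2574 = 0.7426.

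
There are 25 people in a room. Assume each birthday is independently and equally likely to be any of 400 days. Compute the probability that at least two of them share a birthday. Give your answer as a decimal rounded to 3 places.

0.535

It's easier to compute the probability that all 25 are distinct.
P(all distinct) = 400/400 · 399/400 · ··· · 376/400 ≈ 0.465.
So the probability of at least one match is 1 − 0.465 = 0.535.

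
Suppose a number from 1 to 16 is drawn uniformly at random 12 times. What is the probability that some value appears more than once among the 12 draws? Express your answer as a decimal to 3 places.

0.997

P(all 12 different) = 16/16 · 15/16 · ··· · 5/16 ≈ 0.003.
P(at least two equal) = 1 − 0.003 = 0.997.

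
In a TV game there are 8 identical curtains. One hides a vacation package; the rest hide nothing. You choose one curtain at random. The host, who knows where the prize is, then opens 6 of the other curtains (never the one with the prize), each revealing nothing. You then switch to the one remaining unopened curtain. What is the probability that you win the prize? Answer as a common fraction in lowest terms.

Your original curtain holds the prize with probability 1/8, so the other 7 collectively hold it with probability 7/8.
The host can always find 6 empty curtains to open, so the reveals don't change that 7/8; it is now spread over the 1 remaining unopened curtain.
P(win by switching) = (7/8) · (1/1) = 7/8.

7/8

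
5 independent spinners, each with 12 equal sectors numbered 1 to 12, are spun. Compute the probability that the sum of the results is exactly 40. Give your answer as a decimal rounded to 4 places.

There are 12^5 = 248832 equally likely outcomes.
The number of ordered 5-tuples from {1,…,12} summing to 40 is 8151.
P(sum = 40) = 8151/248832 = 2717/82944 ≈ 0.0328.

0.0328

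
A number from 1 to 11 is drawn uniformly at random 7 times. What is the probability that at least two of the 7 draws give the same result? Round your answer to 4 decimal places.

0.9147

P(all 7 different) = 11/11 · 10/11 · ··· · 5/11 ≈ 0.0853.
P(at least two equal) = 1 − 0.0853 = 0.9147.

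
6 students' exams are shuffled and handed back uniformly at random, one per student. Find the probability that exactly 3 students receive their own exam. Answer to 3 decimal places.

Choose which 3 of the 6 are fixed: C(6,3) = 20 ways.
The remaining 3 must have no fixed point: D(3) = 2.
P = 20·2/720 = 1/18 ≈ 0.056.

0.056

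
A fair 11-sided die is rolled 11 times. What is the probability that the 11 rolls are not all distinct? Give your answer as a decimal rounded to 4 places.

P(all 11 different) = 11/11 · 10/11 · ··· · 1/11 ≈ 0.0001.
P(at least two equal) = 1 − 0.0001 = 0.9999.

0.9999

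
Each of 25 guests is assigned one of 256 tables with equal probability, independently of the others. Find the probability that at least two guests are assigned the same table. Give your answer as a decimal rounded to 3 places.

It's easier to compute the probability that all 25 are distinct.
P(all distinct) = 256/256 · 255/256 · ··· · 232/256 ≈ 0.298.
So the probability of at least one match is 1 − 0.298 = 0.702.

0.702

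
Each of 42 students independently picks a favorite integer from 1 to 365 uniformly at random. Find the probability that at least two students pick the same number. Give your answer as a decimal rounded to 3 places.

It's easier to compute the probability that all 42 are distinct.
P(all distinct) = 365/365 · 364/365 · ··· · 324/365 ≈ 0.086.
So the probability of at least one match is 1 − 0.086 = 0.914.

0.914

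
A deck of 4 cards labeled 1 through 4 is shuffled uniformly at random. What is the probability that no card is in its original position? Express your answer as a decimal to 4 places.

0.3750

This is the derangement probability: permutations of 4 with no fixed point.
D(4) = 4! · (1 − 1/1! + 1/2! − ··· + (−1)^4/4!) = 9.
P = 9/24 = 3/8 ≈ 0.3750.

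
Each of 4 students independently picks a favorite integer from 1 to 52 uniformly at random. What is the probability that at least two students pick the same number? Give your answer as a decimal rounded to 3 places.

It's easier to compute the probability that all 4 are distinct.
P(all distinct) = 52/52 · 51/52 · ··· · 49/52 ≈ 0.889.
So the probability of at least one match is 1 − 0.889 = 0.111.

0.111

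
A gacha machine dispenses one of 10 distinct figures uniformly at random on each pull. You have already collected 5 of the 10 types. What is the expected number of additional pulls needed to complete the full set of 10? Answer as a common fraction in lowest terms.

Starting from 5 distinct types, each trial gives a new one with probability (10−i)/10 when i types are held, so the wait for the next new type is 10/(10−i).
E = 10/5 + 10/4 + 10/3 + 10/2 + 10/1 = 137/6.

137/6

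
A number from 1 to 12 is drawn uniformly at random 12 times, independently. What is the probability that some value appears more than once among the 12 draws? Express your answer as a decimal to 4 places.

0.9999

P(all 12 different) = 12/12 · 11/12 · ··· · 1/12 ≈ 0.0001.
P(at least two equal) = 1 − 0.0001 = 0.9999.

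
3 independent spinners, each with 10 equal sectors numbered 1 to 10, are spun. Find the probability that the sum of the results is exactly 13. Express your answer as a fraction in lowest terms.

63/1000

There are 10^3 = 1000 equally likely outcomes.
The number of ordered 3-tuples from {1,…,10} summing to 13 is 63.
P(sum = 13) = 63/1000.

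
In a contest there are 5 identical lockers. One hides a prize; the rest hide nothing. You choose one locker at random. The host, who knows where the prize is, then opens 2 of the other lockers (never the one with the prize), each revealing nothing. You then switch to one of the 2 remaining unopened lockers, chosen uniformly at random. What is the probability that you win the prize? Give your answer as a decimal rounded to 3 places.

Your original locker holds the prize with probability 1/5, so the other 4 collectively hold it with probability 4/5.
The host can always find 2 empty lockers to open, so the reveals don't change that 4/5; it is now spread over the 2 remaining unopened lockers.
P(win by switching) = (4/5) · (1/2) = 2/5 ≈ 0.400.

0.400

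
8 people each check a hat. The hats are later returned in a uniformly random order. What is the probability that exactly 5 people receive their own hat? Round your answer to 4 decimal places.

Choose which 5 of the 8 are fixed: C(8,5) = 56 ways.
The remaining 3 must have no fixed point: D(3) = 2.
P = 56·2/40320 = 1/360 ≈ 0.0028.

0.0028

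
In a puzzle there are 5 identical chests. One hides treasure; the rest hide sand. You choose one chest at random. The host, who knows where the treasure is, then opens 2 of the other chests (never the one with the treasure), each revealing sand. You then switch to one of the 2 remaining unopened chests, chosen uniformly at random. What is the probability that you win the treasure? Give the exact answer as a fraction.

2/5

Your original chest holds the treasure with probability 1/5, so the other 4 collectively hold it with probability 4/5.
The host can always find 2 empty chests to open, so the reveals don't change that 4/5; it is now spread over the 2 remaining unopened chests.
P(win by switching) = (4/5) · (1/2) = 2/5.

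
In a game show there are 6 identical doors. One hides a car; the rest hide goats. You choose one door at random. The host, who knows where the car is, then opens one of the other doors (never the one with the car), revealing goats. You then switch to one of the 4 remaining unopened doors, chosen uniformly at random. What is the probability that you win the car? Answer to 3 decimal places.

0.208

Your original door holds the car with probability 1/6, so the other 5 collectively hold it with probability 5/6.
The host can always find an empty door to open, so this doesn't change that 5/6; it is now spread over the 4 remaining unopened doors.
P(win by switching) = (5/6) · (1/4) = 5/24 ≈ 0.208.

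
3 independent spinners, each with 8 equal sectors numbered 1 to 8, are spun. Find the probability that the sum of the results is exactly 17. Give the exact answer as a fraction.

9/128

There are 8^3 = 512 equally likely outcomes.
The number of ordered 3-tuples from {1,…,8} summing to 17 is 36.
P(sum = 17) = 36/512 = 9/128.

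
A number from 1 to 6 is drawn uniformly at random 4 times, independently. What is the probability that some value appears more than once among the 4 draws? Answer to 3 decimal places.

P(all 4 different) = 6/6 · 5/6 · ··· · 3/6 ≈ 0.278.
P(at least two equal) = 1 − 0.278 = 0.722.

0.722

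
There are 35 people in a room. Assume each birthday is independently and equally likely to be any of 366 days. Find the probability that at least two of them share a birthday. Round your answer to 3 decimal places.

It's easier to compute the probability that all 35 are distinct.
P(all distinct) = 366/366 · 365/366 · ··· · 332/366 ≈ 0.187.
So the probability of at least one match is 1 − 0.187 = 0.813.

0.813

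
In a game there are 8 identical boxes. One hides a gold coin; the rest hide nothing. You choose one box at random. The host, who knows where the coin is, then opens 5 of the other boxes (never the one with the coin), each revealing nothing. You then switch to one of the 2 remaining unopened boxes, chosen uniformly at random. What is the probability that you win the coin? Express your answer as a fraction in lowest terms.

Your original box holds the coin with probability 1/8, so the other 7 collectively hold it with probability 7/8.
The host can always find 5 empty boxes to open, so the reveals don't change that 7/8; it is now spread over the 2 remaining unopened boxes.
P(win by switching) = (7/8) · (1/2) = 7/16.

7/16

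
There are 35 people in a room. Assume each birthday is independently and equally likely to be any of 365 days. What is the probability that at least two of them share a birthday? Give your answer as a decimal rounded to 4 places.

0.8144

It's easier to compute the probability that all 35 are distinct.
P(all distinct) = 365/365 · 364/365 · ··· · 331/365 ≈ 0.1856.
So the probability of at least one match is 1 − 0.1856 = 0.8144.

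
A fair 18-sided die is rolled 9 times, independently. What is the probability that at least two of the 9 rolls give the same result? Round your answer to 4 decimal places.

P(all 9 different) = 18/18 · 17/18 · ··· · 10/18 ≈ 0.0889.
P(at least two equal) = 1 − 0.0889 = 0.9111.

0.9111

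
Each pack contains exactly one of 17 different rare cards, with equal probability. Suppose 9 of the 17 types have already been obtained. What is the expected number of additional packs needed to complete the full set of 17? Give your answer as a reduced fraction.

Starting from 9 distinct types, each trial gives a new one with probability (17−i)/17 when i types are held, so the wait for the next new type is 17/(17−i).
E = 17/8 + 17/7 + 17/6 + 17/5 + 17/4 + 17/3 + 17/2 + 17/1 = 12937/280.

12937/280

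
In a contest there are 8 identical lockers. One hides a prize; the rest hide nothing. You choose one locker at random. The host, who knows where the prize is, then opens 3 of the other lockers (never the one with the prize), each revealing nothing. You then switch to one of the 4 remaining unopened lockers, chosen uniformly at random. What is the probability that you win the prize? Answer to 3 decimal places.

Your original locker holds the prize with probability 1/8, so the other 7 collectively hold it with probability 7/8.
The host can always find 3 empty lockers to open, so the reveals don't change that 7/8; it is now spread over the 4 remaining unopened lockers.
P(win by switching) = (7/8) · (1/4) = 7/32 ≈ 0.219.

0.219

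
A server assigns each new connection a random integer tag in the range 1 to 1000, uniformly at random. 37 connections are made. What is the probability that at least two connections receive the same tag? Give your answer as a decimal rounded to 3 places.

It's easier to compute the probability that all 37 are distinct.
P(all distinct) = 1000/1000 · 999/1000 · ··· · 964/1000 ≈ 0.510.
So the probability of at least one match is 1 − 0.510 = 0.490.

0.490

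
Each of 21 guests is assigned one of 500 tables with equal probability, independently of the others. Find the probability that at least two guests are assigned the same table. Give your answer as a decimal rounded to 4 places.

It's easier to compute the probability that all 21 are distinct.
P(all distinct) = 500/500 · 499/500 · ··· · 480/500 ≈ 0.6532.
So the probability of at least one match is 1 − 0.6532 = 0.3468.

0.3468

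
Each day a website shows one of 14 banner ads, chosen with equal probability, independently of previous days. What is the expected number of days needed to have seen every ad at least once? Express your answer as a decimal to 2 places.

45.52

After i distinct types are collected, each trial gives a new one with probability (14−i)/14, so the expected wait for the next new type is 14/(14−i).
E = 14/14 + 14/13 + 14/12 + 14/11 + 14/10 + 14/9 + 14/8 + 14/7 + 14/6 + 14/5 + 14/4 + 14/3 + 14/2 + 14/1 = 1171733/25740 ≈ 45.52.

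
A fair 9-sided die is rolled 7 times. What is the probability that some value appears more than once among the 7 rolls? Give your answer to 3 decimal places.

P(all 7 different) = 9/9 · 8/9 · ··· · 3/9 ≈ 0.038.
P(at least two equal) = 1 − 0.038 = 0.962.

0.962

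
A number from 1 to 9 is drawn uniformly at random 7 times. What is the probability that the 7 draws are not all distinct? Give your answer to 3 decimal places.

0.962

P(all 7 different) = 9/9 · 8/9 · ··· · 3/9 ≈ 0.038.
P(at least two equal) = 1 − 0.038 = 0.962.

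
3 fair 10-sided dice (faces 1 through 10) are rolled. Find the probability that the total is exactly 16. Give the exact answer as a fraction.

There are 10^3 = 1000 equally likely outcomes.
The number of ordered 3-tuples from {1,…,10} summing to 16 is 75.
P(sum = 16) = 75/1000 = 3/40.

3/40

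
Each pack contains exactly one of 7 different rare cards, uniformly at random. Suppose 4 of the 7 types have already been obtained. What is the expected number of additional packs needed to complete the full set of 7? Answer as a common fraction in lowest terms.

Starting from 4 distinct types, each trial gives a new one with probability (7−i)/7 when i types are held, so the wait for the next new type is 7/(7−i).
E = 7/3 + 7/2 + 7/1 = 77/6.

77/6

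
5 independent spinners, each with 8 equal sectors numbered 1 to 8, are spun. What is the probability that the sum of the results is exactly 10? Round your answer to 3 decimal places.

0.004

There are 8^5 = 32768 equally likely outcomes.
The number of ordered 5-tuples from {1,…,8} summing to 10 is 126.
P(sum = 10) = 126/32768 = 63/16384 ≈ 0.004.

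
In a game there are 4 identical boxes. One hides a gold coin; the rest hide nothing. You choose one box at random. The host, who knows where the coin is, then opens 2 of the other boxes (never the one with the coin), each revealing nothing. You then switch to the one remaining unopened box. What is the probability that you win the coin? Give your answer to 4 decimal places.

0.7500

Your original box holds the coin with probability 1/4, so the other 3 collectively hold it with probability 3/4.
The host can always find 2 empty boxes to open, so the reveals don't change that 3/4; it is now spread over the 1 remaining unopened box.
P(win by switching) = (3/4) · (1/1) = 3/4 ≈ 0.7500.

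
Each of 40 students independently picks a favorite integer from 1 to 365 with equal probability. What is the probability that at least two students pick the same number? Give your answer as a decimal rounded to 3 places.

0.891

It's easier to compute the probability that all 40 are distinct.
P(all distinct) = 365/365 · 364/365 · ··· · 326/365 ≈ 0.109.
So the probability of at least one match is 1 − 0.109 = 0.891.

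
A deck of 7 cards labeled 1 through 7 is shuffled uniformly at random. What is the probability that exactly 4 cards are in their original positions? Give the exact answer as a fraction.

Choose which 4 of the 7 are fixed: C(7,4) = 35 ways.
The remaining 3 must have no fixed point: D(3) = 2.
P = 35·2/5040 = 1/72.

1/72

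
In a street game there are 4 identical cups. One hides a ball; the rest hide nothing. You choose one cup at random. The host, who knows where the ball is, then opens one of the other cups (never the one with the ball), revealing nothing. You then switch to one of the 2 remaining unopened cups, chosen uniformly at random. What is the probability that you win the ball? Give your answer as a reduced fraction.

Your original cup holds the ball with probability 1/4, so the other 3 collectively hold it with probability 3/4.
The host can always find an empty cup to open, so this doesn't change that 3/4; it is now spread over the 2 remaining unopened cups.
P(win by switching) = (3/4) · (1/2) = 3/8.

3/8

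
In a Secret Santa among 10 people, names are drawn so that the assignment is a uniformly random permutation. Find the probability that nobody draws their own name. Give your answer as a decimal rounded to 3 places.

This is the derangement probability: permutations of 10 with no fixed point.
D(10) = 10! · (1 − 1/1! + 1/2! − ··· + (−1)^10/10!) = 1334961.
P = 1334961/3628800 = 16481/44800 ≈ 0.368.

0.368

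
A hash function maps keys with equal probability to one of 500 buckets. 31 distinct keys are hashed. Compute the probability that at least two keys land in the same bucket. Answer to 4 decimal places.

It's easier to compute the probability that all 31 are distinct.
P(all distinct) = 500/500 · 499/500 · ··· · 470/500 ≈ 0.3869.
So the probability of at least one match is 1 − 0.3869 = 0.6131.

0.6131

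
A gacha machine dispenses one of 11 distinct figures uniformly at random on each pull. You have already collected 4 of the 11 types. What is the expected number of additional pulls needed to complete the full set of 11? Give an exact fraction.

3993/140

Starting from 4 distinct types, each trial gives a new one with probability (11−i)/11 when i types are held, so the wait for the next new type is 11/(11−i).
E = 11/7 + 11/6 + 11/5 + 11/4 + 11/3 + 11/2 + 11/1 = 3993/140.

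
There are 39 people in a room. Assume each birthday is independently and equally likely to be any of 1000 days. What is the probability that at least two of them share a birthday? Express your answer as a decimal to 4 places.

0.5280

It's easier to compute the probability that all 39 are distinct.
P(all distinct) = 1000/1000 · 999/1000 · ··· · 962/1000 ≈ 0.4720.
So the probability of at least one match is 1 − 0.4720 = 0.5280.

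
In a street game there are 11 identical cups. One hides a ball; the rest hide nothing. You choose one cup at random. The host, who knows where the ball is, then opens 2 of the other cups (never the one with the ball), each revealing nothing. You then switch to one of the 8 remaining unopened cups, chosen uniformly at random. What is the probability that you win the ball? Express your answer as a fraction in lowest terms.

5/44

Your original cup holds the ball with probability 1/11, so the other 10 collectively hold it with probability 10/11.
The host can always find 2 empty cups to open, so the reveals don't change that 10/11; it is now spread over the 8 remaining unopened cups.
P(win by switching) = (10/11) · (1/8) = 5/44.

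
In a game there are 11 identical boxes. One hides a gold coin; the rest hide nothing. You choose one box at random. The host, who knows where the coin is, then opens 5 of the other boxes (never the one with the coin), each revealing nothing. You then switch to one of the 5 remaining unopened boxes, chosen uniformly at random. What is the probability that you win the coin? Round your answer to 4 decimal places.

0.1818

Your original box holds the coin with probability 1/11, so the other 10 collectively hold it with probability 10/11.
The host can always find 5 empty boxes to open, so the reveals don't change that 10/11; it is now spread over the 5 remaining unopened boxes.
P(win by switching) = (10/11) · (1/5) = 2/11 ≈ 0.1818.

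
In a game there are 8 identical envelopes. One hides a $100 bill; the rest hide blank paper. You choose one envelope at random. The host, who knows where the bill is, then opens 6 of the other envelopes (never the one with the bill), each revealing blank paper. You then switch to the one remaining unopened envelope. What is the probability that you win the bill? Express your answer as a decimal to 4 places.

0.8750

Your original envelope holds the bill with probability 1/8, so the other 7 collectively hold it with probability 7/8.
The host can always find 6 empty envelopes to open, so the reveals don't change that 7/8; it is now spread over the 1 remaining unopened envelope.
P(win by switching) = (7/8) · (1/1) = 7/8 ≈ 0.8750.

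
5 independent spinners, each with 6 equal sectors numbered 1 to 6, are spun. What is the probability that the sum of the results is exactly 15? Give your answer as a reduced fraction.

217/2592

There are 6^5 = 7776 equally likely outcomes.
The number of ordered 5-tuples from {1,…,6} summing to 15 is 651.
P(sum = 15) = 651/7776 = 217/2592.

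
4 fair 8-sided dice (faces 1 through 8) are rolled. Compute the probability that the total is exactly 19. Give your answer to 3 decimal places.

There are 8^4 = 4096 equally likely outcomes.
The number of ordered 4-tuples from {1,…,8} summing to 19 is 336.
P(sum = 19) = 336/4096 = 21/256 ≈ 0.082.

0.082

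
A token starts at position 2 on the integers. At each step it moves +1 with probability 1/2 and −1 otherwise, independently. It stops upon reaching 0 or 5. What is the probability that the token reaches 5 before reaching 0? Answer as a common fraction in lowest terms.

With a fair step, P(i) = ½P(i−1) + ½P(i+1) with P(0)=0, P(5)=1 has the linear solution P(i) = i/5.
P(2) = 2/5.

2/5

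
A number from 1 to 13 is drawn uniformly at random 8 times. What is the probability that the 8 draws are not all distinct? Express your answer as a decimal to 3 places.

P(all 8 different) = 13/13 · 12/13 · ··· · 6/13 ≈ 0.064.
P(at least two equal) = 1 − 0.064 = 0.936.

0.936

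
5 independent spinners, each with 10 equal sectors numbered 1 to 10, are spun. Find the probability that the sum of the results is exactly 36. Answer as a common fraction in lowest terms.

271/10000

There are 10^5 = 100000 equally likely outcomes.
The number of ordered 5-tuples from {1,…,10} summing to 36 is 2710.
P(sum = 36) = 2710/100000 = 271/10000.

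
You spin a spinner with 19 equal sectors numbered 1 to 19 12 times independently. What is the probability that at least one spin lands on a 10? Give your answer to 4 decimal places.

0.4773

P(no spin lands on a 10) = (18/19)^12 ≈ 0.5227.
P(at least one) = 1 − 0.5227 = 0.4773.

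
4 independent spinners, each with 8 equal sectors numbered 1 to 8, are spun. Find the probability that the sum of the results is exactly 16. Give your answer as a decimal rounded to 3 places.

0.077

There are 8^4 = 4096 equally likely outcomes.
The number of ordered 4-tuples from {1,…,8} summing to 16 is 315.
P(sum = 16) = 315/4096 ≈ 0.077.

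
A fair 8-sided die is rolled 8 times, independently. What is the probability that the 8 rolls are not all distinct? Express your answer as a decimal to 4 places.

P(all 8 different) = 8/8 · 7/8 · ··· · 1/8 ≈ 0.0024.
P(at least two equal) = 1 − 0.0024 = 0.9976.

0.9976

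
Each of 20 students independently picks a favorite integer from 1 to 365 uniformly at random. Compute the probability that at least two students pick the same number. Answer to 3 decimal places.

0.411

It's easier to compute the probability that all 20 are distinct.
P(all distinct) = 365/365 · 364/365 · ··· · 346/365 ≈ 0.589.
So the probability of at least one match is 1 − 0.589 = 0.411.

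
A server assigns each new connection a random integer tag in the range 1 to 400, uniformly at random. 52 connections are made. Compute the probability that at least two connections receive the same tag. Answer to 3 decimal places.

0.969

It's easier to compute the probability that all 52 are distinct.
P(all distinct) = 400/400 · 399/400 · ··· · 349/400 ≈ 0.031.
So the probability of at least one match is 1 − 0.031 = 0.969.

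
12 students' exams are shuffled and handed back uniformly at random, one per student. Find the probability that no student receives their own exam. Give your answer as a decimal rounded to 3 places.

0.368

This is the derangement probability: permutations of 12 with no fixed point.
D(12) = 12! · (1 − 1/1! + 1/2! − ··· + (−1)^12/12!) = 176214841.
P = 176214841/479001600 = 16019531/43545600 ≈ 0.368.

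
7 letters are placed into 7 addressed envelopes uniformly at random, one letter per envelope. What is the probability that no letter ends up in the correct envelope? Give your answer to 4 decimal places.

0.3679

This is the derangement probability: permutations of 7 with no fixed point.
D(7) = 7! · (1 − 1/1! + 1/2! − ··· + (−1)^7/7!) = 1854.
P = 1854/5040 = 103/280 ≈ 0.3679.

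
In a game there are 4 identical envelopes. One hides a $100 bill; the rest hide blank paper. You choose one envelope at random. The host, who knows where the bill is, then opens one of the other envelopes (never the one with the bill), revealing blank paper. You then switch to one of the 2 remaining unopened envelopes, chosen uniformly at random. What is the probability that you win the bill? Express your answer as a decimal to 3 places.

0.375

Your original envelope holds the bill with probability 1/4, so the other 3 collectively hold it with probability 3/4.
The host can always find an empty envelope to open, so this doesn't change that 3/4; it is now spread over the 2 remaining unopened envelopes.
P(win by switching) = (3/4) · (1/2) = 3/8 ≈ 0.375.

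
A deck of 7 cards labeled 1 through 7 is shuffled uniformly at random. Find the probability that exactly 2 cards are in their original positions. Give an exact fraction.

Choose which 2 of the 7 are fixed: C(7,2) = 21 ways.
The remaining 5 must have no fixed point: D(5) = 44.
P = 21·44/5040 = 11/60.

11/60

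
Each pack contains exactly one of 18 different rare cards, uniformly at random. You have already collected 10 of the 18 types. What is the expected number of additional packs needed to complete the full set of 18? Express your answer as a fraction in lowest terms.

Starting from 10 distinct types, each trial gives a new one with probability (18−i)/18 when i types are held, so the wait for the next new type is 18/(18−i).
E = 18/8 + 18/7 + 18/6 + 18/5 + 18/4 + 18/3 + 18/2 + 18/1 = 6849/140.

6849/140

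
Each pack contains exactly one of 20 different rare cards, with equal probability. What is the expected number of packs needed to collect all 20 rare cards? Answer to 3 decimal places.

After i distinct types are collected, each trial gives a new one with probability (20−i)/20, so the expected wait for the next new type is 20/(20−i).
E = 20/20 + 20/19 + 20/18 + 20/17 + 20/16 + 20/15 + 20/14 + 20/13 + 20/12 + 20/11 + 20/10 + 20/9 + 20/8 + 20/7 + 20/6 + 20/5 + 20/4 + 20/3 + 20/2 + 20/1 = 279175675/3879876 ≈ 71.955.

71.955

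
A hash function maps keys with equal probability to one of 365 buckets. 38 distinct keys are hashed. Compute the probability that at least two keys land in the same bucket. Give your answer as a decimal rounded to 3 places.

0.864

It's easier to compute the probability that all 38 are distinct.
P(all distinct) = 365/365 · 364/365 · ··· · 328/365 ≈ 0.136.
So the probability of at least one match is 1 − 0.136 = 0.864.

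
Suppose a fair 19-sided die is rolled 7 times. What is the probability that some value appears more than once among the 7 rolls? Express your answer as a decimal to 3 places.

0.716

P(all 7 different) = 19/19 · 18/19 · ··· · 13/19 ≈ 0.284.
P(at least two equal) = 1 − 0.284 = 0.716.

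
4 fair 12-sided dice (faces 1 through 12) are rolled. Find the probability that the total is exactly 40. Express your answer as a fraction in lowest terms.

There are 12^4 = 20736 equally likely outcomes.
The number of ordered 4-tuples from {1,…,12} summing to 40 is 165.
P(sum = 40) = 165/20736 = 55/6912.

55/6912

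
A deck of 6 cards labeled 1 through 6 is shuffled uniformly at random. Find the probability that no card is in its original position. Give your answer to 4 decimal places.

0.3681

This is the derangement probability: permutations of 6 with no fixed point.
D(6) = 6! · (1 − 1/1! + 1/2! − ··· + (−1)^6/6!) = 265.
P = 265/720 = 53/144 ≈ 0.3681.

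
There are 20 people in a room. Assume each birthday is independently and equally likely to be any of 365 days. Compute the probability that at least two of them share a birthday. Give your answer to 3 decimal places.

It's easier to compute the probability that all 20 are distinct.
P(all distinct) = 365/365 · 364/365 · ··· · 346/365 ≈ 0.589.
So the probability of at least one match is 1 − 0.589 = 0.411.

0.411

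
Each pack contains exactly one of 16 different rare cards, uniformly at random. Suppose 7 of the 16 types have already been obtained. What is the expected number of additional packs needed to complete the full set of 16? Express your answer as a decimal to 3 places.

Starting from 7 distinct types, each trial gives a new one with probability (16−i)/16 when i types are held, so the wait for the next new type is 16/(16−i).
E = 16/9 + 16/8 + 16/7 + 16/6 + 16/5 + 16/4 + 16/3 + 16/2 + 16/1 = 14258/315 ≈ 45.263.

45.263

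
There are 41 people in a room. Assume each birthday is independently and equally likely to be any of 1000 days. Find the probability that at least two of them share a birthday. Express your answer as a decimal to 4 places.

0.5645

It's easier to compute the probability that all 41 are distinct.
P(all distinct) = 1000/1000 · 999/1000 · ··· · 960/1000 ≈ 0.4355.
So the probability of at least one match is 1 − 0.4355 = 0.5645.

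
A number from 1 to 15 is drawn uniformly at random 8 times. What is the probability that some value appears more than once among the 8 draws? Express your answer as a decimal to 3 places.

P(all 8 different) = 15/15 · 14/15 · ··· · 8/15 ≈ 0.101.
P(at least two equal) = 1 − 0.101 = 0.899.

0.899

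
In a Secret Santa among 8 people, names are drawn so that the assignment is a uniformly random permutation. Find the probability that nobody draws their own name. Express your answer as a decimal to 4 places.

0.3679

This is the derangement probability: permutations of 8 with no fixed point.
D(8) = 8! · (1 − 1/1! + 1/2! − ··· + (−1)^8/8!) = 14833.
P = 14833/40320 = 2119/5760 ≈ 0.3679.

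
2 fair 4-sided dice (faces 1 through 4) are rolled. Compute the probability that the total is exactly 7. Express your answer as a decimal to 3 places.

0.125

There are 4^2 = 16 equally likely outcomes.
The number of ordered 2-tuples from {1,…,4} summing to 7 is 2.
P(sum = 7) = 2/16 = 1/8 ≈ 0.125.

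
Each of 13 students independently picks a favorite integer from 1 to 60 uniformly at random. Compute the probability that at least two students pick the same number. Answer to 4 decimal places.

It's easier to compute the probability that all 13 are distinct.
P(all distinct) = 60/60 · 59/60 · ··· · 48/60 ≈ 0.2463.
So the probability of at least one match is 1 − 0.2463 = 0.7537.

0.7537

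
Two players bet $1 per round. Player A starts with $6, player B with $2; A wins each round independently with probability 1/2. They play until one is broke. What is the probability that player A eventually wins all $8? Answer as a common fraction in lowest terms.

With a fair step, P(i) = ½P(i−1) + ½P(i+1) with P(0)=0, P(8)=1 has the linear solution P(i) = i/8.
P(6) = 6/8 = 3/4.

3/4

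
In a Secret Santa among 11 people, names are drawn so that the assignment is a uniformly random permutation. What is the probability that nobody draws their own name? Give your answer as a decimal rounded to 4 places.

This is the derangement probability: permutations of 11 with no fixed point.
D(11) = 11! · (1 − 1/1! + 1/2! − ··· + (−1)^11/11!) = 14684570.
P = 14684570/39916800 = 1468457/3991680 ≈ 0.3679.

0.3679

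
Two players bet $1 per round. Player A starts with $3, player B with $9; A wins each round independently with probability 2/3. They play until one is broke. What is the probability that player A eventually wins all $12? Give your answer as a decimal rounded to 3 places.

0.875

Let r = q/p = (1/3)/(2/3) = 1/2. The recurrence P(i) = p·P(i+1) + q·P(i−1) with P(0)=0, P(12)=1 gives P(i) = (1 − r^i)/(1 − r^12).
P(3) = (1 − (1/2)^3) / (1 − (1/2)^12) = 512/585 ≈ 0.875.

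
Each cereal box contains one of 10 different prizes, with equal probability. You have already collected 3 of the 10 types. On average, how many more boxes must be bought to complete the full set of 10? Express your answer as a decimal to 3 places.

Starting from 3 distinct types, each trial gives a new one with probability (10−i)/10 when i types are held, so the wait for the next new type is 10/(10−i).
E = 10/7 + 10/6 + 10/5 + 10/4 + 10/3 + 10/2 + 10/1 = 363/14 ≈ 25.929.

25.929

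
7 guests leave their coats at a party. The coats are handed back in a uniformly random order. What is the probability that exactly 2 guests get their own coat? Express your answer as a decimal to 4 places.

Choose which 2 of the 7 are fixed: C(7,2) = 21 ways.
The remaining 5 must have no fixed point: D(5) = 44.
P = 21·44/5040 = 11/60 ≈ 0.1833.

0.1833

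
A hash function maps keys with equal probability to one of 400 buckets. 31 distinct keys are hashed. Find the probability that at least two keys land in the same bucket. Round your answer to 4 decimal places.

It's easier to compute the probability that all 31 are distinct.
P(all distinct) = 400/400 · 399/400 · ··· · 370/400 ≈ 0.3032.
So the probability of at least one match is 1 − 0.3032 = 0.6968.

0.6968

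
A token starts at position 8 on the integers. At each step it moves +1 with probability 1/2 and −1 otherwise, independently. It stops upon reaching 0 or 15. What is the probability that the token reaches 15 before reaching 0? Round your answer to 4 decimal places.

With a fair step, P(i) = ½P(i−1) + ½P(i+1) with P(0)=0, P(15)=1 has the linear solution P(i) = i/15.
P(8) = 8/15 ≈ 0.5333.

0.5333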